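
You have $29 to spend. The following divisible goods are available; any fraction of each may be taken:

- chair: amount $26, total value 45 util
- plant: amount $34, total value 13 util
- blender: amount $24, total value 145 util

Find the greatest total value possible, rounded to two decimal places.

Take in order of value per unit:
- blender (145/24 per unit): all 24 → value 145, running total 145.00
- chair (45/26 per unit): 5 of 26 → value 5×45/26 = 8.6538, running total 153.65
Total 153.65.

153.65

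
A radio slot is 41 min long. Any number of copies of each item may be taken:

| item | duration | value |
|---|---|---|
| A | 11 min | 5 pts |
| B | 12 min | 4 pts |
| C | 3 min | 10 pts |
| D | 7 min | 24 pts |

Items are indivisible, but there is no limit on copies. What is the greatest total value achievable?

140 pts

Best value-per-unit is D at 24/7; filling with it alone gives 5×24 = 120.
Optimal mix: 2×C + 5×D → duration 41, value 140.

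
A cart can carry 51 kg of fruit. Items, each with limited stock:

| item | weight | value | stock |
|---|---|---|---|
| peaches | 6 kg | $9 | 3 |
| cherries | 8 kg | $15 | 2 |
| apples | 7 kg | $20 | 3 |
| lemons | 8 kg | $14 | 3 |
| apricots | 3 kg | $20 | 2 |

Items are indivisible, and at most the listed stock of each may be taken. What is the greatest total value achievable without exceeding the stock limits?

$144

Best selections within weight 51 and stock limits:
- 2×cherries + 3×apples + 1×lemons + 2×apricots: weight 51, value 144
- 1×cherries + 3×apples + 2×lemons + 2×apricots: weight 51, value 143
- 3×apples + 3×lemons + 2×apricots: weight 51, value 142
- 1×peaches + 2×cherries + 3×apples + 2×apricots: weight 49, value 139
Best: $144.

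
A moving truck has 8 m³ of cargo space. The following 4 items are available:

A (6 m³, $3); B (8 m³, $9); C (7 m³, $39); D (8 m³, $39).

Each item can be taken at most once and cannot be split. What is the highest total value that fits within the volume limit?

$39

Check high-value combinations within 8 m³:
- C: volume 7, value 39
- D: volume 8, value 39
- B: volume 8, value 9
- A: volume 6, value 3
Best: $39.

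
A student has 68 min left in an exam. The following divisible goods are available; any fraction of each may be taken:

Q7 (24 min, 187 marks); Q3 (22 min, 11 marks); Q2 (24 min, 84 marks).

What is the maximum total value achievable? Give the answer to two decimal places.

281.00

Take in order of value per unit:
- Q7 (187/24 per unit): all 24 → value 187, running total 187.00
- Q2 (84/24 per unit): all 24 → value 84, running total 271.00
- Q3 (11/22 per unit): 20 of 22 → value 20×11/22 = 10.0000, running total 281.00
Total 281.00.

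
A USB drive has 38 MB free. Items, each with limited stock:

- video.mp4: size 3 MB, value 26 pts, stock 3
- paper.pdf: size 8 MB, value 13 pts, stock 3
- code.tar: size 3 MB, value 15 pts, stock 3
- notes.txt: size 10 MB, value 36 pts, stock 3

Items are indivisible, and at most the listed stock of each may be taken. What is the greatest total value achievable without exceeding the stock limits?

195 pts

Best selections within size 38 and stock limits:
- 3×video.mp4 + 3×code.tar + 2×notes.txt: size 38, value 195
- 3×video.mp4 + 2×code.tar + 2×notes.txt: size 35, value 180
- 3×video.mp4 + 1×paper.pdf + 3×code.tar + 1×notes.txt: size 36, value 172
Best: 195 pts.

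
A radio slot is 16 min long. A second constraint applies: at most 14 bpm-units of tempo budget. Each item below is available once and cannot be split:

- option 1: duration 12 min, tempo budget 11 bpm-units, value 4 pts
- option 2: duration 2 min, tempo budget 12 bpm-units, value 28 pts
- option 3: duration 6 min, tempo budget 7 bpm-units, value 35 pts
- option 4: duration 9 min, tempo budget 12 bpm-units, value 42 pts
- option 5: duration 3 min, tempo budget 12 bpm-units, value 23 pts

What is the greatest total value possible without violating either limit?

42 pts

Feasible sets respecting both limits:
- option 4: duration 9, tempo budget 12, value 42
- option 3: duration 6, tempo budget 7, value 35
- option 2: duration 2, tempo budget 12, value 28
Best: 42 pts.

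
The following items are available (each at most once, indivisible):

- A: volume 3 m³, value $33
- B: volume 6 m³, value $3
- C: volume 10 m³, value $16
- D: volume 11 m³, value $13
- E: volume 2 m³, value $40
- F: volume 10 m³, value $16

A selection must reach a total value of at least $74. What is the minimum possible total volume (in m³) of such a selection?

11

Subsets with value ≥ 74, sorted by total volume:
- A+B+E: volume 11, value 76
- A+C+E: volume 15, value 89
Minimum volume: 11 m³.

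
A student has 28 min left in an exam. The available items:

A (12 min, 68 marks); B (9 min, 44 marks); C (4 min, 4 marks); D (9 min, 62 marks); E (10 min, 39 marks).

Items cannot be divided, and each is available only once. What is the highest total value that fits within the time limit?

Check high-value combinations within 28 min:
- B+D+E: time 9+9+10=28, value 44+62+39=145
- A+C+D: time 12+4+9=25, value 68+4+62=134
- A+D: time 12+9=21, value 68+62=130
- A+B+C: time 12+9+4=25, value 68+44+4=116
Best: 145 marks.

145 marks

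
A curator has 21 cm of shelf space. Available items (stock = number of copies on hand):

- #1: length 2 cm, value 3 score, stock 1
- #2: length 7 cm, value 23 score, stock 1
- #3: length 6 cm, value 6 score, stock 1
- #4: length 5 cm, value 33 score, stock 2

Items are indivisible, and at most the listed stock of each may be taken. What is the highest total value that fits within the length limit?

Top feasible selections:
- 1×#1 + 1×#2 + 2×#4: length 19, value 92
- 1×#2 + 2×#4: length 17, value 89
- 1×#1 + 1×#3 + 2×#4: length 18, value 75
- 1×#3 + 2×#4: length 16, value 72
Best: 92 score.

92 score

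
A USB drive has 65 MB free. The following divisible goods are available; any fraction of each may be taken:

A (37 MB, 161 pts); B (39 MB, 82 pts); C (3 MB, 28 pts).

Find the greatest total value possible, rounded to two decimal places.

Take in order of value per unit:
- C (28/3 per unit): all 3 → value 28, running total 28.00
- A (161/37 per unit): all 37 → value 161, running total 189.00
- B (82/39 per unit): 25 of 39 → value 25×82/39 = 52.5641, running total 241.56
Total 241.56.

241.56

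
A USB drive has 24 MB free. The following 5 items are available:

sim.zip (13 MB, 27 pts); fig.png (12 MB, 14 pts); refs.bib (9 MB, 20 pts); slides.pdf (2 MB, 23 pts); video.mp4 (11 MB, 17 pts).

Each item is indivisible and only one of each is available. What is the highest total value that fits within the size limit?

Check high-value combinations within 24 MB:
- sim.zip+refs.bib+slides.pdf: size 13+9+2=24, value 27+20+23=70
- refs.bib+slides.pdf+video.mp4: size 9+2+11=22, value 20+23+17=60
- fig.png+refs.bib+slides.pdf: size 12+9+2=23, value 14+20+23=57
Best: 70 pts.

70 pts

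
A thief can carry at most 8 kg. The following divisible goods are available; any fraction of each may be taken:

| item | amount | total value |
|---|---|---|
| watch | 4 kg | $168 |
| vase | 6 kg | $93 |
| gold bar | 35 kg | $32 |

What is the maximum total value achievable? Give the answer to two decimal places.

Take in order of value per unit:
- watch (168/4 per unit): all 4 → value 168, running total 168.00
- vase (93/6 per unit): 4 of 6 → value 4×93/6 = 62.0000, running total 230.00
Total 230.00.

230.00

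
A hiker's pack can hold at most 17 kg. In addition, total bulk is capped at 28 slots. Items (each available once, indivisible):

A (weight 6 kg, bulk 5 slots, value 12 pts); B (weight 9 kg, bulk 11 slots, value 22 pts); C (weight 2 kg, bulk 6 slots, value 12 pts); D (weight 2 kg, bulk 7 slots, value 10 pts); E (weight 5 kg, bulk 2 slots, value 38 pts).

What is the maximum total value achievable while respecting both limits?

Feasible sets respecting both limits:
- B+C+E: weight 16, bulk 19, value 72
- A+C+D+E: weight 15, bulk 20, value 72
- B+D+E: weight 16, bulk 20, value 70
- A+C+E: weight 13, bulk 13, value 62
Best: 72 pts.

72 pts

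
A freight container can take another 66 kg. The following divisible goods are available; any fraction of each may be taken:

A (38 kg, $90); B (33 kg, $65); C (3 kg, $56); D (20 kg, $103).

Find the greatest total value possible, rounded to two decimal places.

Take in order of value per unit:
- C (56/3 per unit): all 3 → value 56, running total 56.00
- D (103/20 per unit): all 20 → value 103, running total 159.00
- A (90/38 per unit): all 38 → value 90, running total 249.00
- B (65/33 per unit): 5 of 33 → value 5×65/33 = 9.8485, running total 258.85
Total 258.85.

258.85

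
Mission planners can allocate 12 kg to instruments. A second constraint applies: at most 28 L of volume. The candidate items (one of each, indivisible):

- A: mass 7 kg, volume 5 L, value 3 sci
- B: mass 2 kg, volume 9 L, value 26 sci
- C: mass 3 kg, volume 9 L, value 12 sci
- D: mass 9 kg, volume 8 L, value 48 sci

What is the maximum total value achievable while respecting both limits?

74 sci

Feasible sets respecting both limits:
- B+D: mass 11, volume 17, value 74
- C+D: mass 12, volume 17, value 60
- D: mass 9, volume 8, value 48
Best: 74 sci.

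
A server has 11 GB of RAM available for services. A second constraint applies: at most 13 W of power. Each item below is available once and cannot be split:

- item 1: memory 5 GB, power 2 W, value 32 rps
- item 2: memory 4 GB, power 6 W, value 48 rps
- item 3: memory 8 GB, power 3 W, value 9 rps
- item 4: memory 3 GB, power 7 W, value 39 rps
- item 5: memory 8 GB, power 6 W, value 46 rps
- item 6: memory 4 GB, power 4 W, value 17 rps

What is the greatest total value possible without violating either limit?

Feasible sets respecting both limits:
- item 2+item 4: memory 7, power 13, value 87
- item 4+item 5: memory 11, power 13, value 85
- item 1+item 2: memory 9, power 8, value 80
Best: 87 rps.

87 rps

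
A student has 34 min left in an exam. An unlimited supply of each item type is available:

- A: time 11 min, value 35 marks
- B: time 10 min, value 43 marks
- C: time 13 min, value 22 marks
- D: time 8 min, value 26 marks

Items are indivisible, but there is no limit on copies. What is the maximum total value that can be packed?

Best value-per-unit is B at 43/10, and filling with it alone uses time 3×10=30. No mix of the others beats 3×43 = 129.

129 marks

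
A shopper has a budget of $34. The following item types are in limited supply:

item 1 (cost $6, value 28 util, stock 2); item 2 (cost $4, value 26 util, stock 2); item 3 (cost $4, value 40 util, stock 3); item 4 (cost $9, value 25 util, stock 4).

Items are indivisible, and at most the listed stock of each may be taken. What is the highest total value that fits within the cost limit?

Top feasible selections:
- 2×item 1 + 2×item 2 + 3×item 3: cost 32, value 228
- 2×item 1 + 1×item 2 + 3×item 3: cost 28, value 202
- 2×item 1 + 3×item 3 + 1×item 4: cost 33, value 201
- 1×item 1 + 2×item 2 + 3×item 3: cost 26, value 200
Best: 228 util.

228 util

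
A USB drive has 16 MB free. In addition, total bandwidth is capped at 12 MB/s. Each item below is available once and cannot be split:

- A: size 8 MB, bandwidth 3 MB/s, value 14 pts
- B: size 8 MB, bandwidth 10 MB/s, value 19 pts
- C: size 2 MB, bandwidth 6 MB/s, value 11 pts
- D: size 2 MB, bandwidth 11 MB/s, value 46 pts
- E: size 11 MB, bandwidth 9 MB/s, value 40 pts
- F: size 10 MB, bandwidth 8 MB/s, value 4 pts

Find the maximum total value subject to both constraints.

Feasible sets respecting both limits:
- D: size 2, bandwidth 11, value 46
- E: size 11, bandwidth 9, value 40
- A+C: size 10, bandwidth 9, value 25
Best: 46 pts.

46 pts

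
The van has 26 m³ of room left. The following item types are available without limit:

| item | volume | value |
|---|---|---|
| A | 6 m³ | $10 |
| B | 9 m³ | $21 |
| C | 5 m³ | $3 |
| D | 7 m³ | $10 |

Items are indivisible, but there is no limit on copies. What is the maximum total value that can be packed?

$52

Best value-per-unit is B at 21/9; filling with it alone gives 2×21 = 42.
Optimal mix: 1×A + 2×B → volume 24, value 52.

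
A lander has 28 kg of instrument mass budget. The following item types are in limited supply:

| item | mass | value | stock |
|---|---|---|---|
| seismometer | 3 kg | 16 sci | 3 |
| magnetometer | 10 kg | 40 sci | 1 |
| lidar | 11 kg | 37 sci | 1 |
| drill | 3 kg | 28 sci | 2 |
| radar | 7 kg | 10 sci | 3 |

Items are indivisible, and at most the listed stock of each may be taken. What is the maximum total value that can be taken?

144 sci

Top feasible selections:
- 3×seismometer + 1×magnetometer + 2×drill: mass 25, value 144
- 3×seismometer + 1×lidar + 2×drill: mass 26, value 141
- 1×magnetometer + 1×lidar + 2×drill: mass 27, value 133
- 2×seismometer + 1×magnetometer + 2×drill: mass 22, value 128
Best: 144 sci.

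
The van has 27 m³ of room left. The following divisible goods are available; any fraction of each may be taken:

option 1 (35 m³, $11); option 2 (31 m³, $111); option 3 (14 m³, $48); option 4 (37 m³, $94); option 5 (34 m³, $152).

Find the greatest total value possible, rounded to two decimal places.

120.71

Take in order of value per unit:
- option 5 (152/34 per unit): 27 of 34 → value 27×152/34 = 120.7059, running total 120.71
Total 120.71.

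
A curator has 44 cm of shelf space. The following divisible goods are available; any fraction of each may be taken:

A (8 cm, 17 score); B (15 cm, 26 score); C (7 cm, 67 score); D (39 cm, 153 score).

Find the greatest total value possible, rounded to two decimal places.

212.15

Take in order of value per unit:
- C (67/7 per unit): all 7 → value 67, running total 67.00
- D (153/39 per unit): 37 of 39 → value 37×153/39 = 145.1538, running total 212.15
Total 212.15.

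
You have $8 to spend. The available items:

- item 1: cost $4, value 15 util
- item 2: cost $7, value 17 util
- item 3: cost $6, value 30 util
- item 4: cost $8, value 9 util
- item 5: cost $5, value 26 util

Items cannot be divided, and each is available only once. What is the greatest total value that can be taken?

30 util

This is a 0/1 knapsack; check combinations near the capacity.
- item 3: cost 6, value 30
- item 5: cost 5, value 26
- item 2: cost 7, value 17
- item 1: cost 4, value 15
Best: 30 util.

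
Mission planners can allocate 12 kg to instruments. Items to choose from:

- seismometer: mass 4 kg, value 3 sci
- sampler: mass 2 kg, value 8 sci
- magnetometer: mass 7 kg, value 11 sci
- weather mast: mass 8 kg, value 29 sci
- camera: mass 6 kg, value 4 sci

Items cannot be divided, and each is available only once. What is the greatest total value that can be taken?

This is a 0/1 knapsack; check combinations near the capacity.
- sampler+weather mast: mass 2+8=10, value 8+29=37
- seismometer+weather mast: mass 4+8=12, value 3+29=32
- weather mast: mass 8, value 29
- sampler+magnetometer: mass 2+7=9, value 8+11=19
Best: 37 sci.

37 sci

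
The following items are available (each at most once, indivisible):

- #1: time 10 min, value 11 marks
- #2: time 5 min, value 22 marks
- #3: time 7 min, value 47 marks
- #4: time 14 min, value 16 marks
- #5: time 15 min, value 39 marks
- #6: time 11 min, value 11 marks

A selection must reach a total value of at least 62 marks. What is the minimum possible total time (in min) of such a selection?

Subsets with value ≥ 62, sorted by total time:
- #2+#3: time 12, value 69
- #3+#4: time 21, value 63
Minimum time: 12 min.

12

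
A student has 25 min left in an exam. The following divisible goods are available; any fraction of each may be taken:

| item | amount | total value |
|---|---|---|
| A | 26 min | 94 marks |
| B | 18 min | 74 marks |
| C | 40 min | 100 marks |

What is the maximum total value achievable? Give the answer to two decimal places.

99.31

Take in order of value per unit:
- B (74/18 per unit): all 18 → value 74, running total 74.00
- A (94/26 per unit): 7 of 26 → value 7×94/26 = 25.3077, running total 99.31
Total 99.31.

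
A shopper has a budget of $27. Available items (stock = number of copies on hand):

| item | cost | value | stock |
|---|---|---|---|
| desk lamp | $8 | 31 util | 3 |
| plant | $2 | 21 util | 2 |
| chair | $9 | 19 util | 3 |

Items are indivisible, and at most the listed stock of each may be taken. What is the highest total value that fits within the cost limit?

Best selections within cost 27 and stock limits:
- 3×desk lamp + 1×plant: cost 26, value 114
- 2×desk lamp + 2×plant: cost 20, value 104
- 2×desk lamp + 1×plant + 1×chair: cost 27, value 102
Best: 114 util.

114 util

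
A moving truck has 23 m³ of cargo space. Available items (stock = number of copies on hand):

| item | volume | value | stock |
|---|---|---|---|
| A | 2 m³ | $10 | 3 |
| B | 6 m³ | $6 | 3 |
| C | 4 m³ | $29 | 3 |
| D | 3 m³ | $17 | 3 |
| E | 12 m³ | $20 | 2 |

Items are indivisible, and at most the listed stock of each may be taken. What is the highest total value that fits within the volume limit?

Top feasible selections:
- 1×A + 3×C + 3×D: volume 23, value 148
- 2×A + 3×C + 2×D: volume 22, value 141
- 3×A + 2×C + 3×D: volume 23, value 139
Best: $148.

$148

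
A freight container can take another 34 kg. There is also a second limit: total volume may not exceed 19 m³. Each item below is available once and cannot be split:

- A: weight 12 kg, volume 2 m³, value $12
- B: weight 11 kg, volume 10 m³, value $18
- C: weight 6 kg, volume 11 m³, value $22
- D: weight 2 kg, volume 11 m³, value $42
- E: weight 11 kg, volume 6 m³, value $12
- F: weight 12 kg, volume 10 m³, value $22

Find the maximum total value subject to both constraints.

Feasible sets respecting both limits:
- A+D+E: weight 25, volume 19, value 66
- A+D: weight 14, volume 13, value 54
- D+E: weight 13, volume 17, value 54
Best: $66.

$66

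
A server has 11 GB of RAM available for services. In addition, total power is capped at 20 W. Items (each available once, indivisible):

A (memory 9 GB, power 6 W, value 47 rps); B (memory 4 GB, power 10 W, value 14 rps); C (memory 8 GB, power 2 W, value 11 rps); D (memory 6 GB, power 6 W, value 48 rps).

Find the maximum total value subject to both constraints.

62 rps

Feasible sets respecting both limits:
- B+D: memory 10, power 16, value 62
- D: memory 6, power 6, value 48
- A: memory 9, power 6, value 47
Best: 62 rps.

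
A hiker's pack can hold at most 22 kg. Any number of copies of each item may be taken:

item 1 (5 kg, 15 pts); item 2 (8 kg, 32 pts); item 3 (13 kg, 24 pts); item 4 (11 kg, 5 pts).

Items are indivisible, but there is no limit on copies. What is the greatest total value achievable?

Best value-per-unit is item 2 at 32/8; filling with it alone gives 2×32 = 64.
Optimal mix: 1×item 1 + 2×item 2 → weight 21, value 79.

79 pts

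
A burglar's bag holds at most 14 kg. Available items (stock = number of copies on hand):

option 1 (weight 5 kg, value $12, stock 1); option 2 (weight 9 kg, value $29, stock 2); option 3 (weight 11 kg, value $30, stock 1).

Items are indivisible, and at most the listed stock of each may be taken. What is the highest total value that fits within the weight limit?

$41

Top feasible selections:
- 1×option 1 + 1×option 2: weight 14, value 41
- 1×option 3: weight 11, value 30
- 1×option 2: weight 9, value 29
- 1×option 1: weight 5, value 12
Best: $41.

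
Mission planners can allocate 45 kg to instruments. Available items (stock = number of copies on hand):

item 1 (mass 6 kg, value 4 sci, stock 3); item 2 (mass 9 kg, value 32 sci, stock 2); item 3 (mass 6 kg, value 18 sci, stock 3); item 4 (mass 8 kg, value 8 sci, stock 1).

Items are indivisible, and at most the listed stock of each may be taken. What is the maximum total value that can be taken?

126 sci

Best selections within mass 45 and stock limits:
- 2×item 2 + 3×item 3 + 1×item 4: mass 44, value 126
- 1×item 1 + 2×item 2 + 3×item 3: mass 42, value 122
- 2×item 2 + 3×item 3: mass 36, value 118
Best: 126 sci.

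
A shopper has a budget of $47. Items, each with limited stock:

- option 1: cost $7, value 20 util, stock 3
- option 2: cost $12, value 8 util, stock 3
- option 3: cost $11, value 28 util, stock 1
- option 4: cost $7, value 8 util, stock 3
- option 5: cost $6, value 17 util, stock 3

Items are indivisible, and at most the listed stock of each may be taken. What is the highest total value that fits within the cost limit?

Top feasible selections:
- 3×option 1 + 1×option 3 + 2×option 5: cost 44, value 122
- 2×option 1 + 1×option 3 + 3×option 5: cost 43, value 119
- 3×option 1 + 1×option 4 + 3×option 5: cost 46, value 119
- 3×option 1 + 1×option 3 + 1×option 4 + 1×option 5: cost 45, value 113
Best: 122 util.

122 util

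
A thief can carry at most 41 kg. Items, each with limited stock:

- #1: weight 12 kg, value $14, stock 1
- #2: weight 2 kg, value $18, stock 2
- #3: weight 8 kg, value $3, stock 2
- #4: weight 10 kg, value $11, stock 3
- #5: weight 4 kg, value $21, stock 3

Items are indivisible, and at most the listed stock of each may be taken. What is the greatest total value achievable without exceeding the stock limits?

Best selections within weight 41 and stock limits:
- 1×#1 + 2×#2 + 1×#4 + 3×#5: weight 38, value 124
- 2×#2 + 2×#4 + 3×#5: weight 36, value 121
- 1×#1 + 2×#2 + 1×#3 + 3×#5: weight 36, value 116
Best: $124.

$124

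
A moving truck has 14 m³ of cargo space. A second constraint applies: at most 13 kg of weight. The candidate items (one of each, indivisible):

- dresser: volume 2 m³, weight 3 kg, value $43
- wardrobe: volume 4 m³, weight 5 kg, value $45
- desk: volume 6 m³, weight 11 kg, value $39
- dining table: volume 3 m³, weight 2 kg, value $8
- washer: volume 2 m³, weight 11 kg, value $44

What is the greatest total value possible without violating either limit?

Feasible sets respecting both limits:
- dresser+wardrobe+dining table: volume 9, weight 10, value 96
- dresser+wardrobe: volume 6, weight 8, value 88
- wardrobe+dining table: volume 7, weight 7, value 53
Best: $96.

$96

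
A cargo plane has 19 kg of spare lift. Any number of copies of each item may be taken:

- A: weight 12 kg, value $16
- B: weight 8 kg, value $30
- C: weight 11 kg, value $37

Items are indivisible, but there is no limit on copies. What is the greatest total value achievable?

Best value-per-unit is B at 30/8; filling with it alone gives 2×30 = 60.
Optimal mix: 1×B + 1×C → weight 19, value 67.

$67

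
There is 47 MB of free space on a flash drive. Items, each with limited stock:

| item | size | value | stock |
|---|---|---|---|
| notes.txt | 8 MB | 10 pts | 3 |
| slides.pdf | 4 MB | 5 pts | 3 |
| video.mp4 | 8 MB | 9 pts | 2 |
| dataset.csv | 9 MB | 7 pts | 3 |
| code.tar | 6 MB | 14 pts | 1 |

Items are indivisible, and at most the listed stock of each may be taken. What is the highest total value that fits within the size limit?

63 pts

Best selections within size 47 and stock limits:
- 3×notes.txt + 2×slides.pdf + 1×video.mp4 + 1×code.tar: size 46, value 63
- 2×notes.txt + 2×slides.pdf + 2×video.mp4 + 1×code.tar: size 46, value 62
- 3×notes.txt + 2×video.mp4 + 1×code.tar: size 46, value 62
Best: 63 pts.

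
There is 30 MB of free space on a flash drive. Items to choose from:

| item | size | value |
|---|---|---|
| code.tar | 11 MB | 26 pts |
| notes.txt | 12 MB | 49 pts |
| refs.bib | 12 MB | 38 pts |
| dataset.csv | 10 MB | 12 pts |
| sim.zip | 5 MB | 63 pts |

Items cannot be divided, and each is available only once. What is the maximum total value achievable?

150 pts

Check high-value combinations within 30 MB:
- notes.txt+refs.bib+sim.zip: size 12+12+5=29, value 49+38+63=150
- code.tar+notes.txt+sim.zip: size 11+12+5=28, value 26+49+63=138
- code.tar+refs.bib+sim.zip: size 11+12+5=28, value 26+38+63=127
Best: 150 pts.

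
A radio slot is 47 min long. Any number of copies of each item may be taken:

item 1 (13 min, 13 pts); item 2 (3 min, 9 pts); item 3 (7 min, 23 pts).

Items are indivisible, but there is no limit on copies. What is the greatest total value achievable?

151 pts

Best value-per-unit is item 3 at 23/7; filling with it alone gives 6×23 = 138.
Optimal mix: 4×item 2 + 5×item 3 → duration 47, value 151.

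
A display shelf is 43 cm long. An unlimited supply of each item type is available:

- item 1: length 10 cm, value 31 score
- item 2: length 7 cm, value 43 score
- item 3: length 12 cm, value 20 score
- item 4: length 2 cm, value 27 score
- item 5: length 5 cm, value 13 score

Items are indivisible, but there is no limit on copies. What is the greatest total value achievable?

Best value-per-unit is item 4 at 27/2, and filling with it alone uses length 21×2=42. No mix of the others beats 21×27 = 567.

567 score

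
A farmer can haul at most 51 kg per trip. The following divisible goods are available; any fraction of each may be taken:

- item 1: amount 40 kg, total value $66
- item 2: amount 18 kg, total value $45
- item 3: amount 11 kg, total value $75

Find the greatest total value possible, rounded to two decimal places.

Take in order of value per unit:
- item 3 (75/11 per unit): all 11 → value 75, running total 75.00
- item 2 (45/18 per unit): all 18 → value 45, running total 120.00
- item 1 (66/40 per unit): 22 of 40 → value 22×66/40 = 36.3000, running total 156.30
Total 156.30.

156.30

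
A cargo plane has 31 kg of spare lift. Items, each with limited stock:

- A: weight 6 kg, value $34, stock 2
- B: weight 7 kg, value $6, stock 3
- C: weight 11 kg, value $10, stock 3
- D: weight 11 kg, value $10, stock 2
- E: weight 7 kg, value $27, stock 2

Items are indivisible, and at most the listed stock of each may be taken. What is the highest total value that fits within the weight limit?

Top feasible selections:
- 2×A + 2×E: weight 26, value 122
- 2×A + 1×D + 1×E: weight 30, value 105
- 2×A + 1×C + 1×E: weight 30, value 105
Best: $122.

$122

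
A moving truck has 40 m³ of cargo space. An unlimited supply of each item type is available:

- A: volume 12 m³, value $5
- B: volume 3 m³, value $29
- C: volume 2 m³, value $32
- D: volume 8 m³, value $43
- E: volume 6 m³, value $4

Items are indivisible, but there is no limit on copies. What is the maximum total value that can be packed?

$640

Best value-per-unit is C at 32/2, and filling with it alone uses volume 20×2=40. No mix of the others beats 20×32 = 640.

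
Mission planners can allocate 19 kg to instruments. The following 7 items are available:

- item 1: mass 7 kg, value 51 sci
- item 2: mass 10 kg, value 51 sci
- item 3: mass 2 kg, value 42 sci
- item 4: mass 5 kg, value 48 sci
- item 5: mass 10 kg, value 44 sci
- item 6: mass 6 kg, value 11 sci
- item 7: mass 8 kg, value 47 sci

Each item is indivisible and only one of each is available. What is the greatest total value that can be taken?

144 sci

Check high-value combinations within 19 kg:
- item 1+item 2+item 3: mass 7+10+2=19, value 51+51+42=144
- item 1+item 3+item 4: mass 7+2+5=14, value 51+42+48=141
- item 2+item 3+item 4: mass 10+2+5=17, value 51+42+48=141
- item 1+item 3+item 7: mass 7+2+8=17, value 51+42+47=140
Best: 144 sci.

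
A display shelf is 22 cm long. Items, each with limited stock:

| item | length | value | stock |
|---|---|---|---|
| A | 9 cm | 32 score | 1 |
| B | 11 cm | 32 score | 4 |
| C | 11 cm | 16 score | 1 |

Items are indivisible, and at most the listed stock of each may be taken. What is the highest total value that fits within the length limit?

Top feasible selections:
- 1×A + 1×B: length 20, value 64
- 2×B: length 22, value 64
- 1×A + 1×C: length 20, value 48
- 1×B + 1×C: length 22, value 48
Best: 64 score.

64 score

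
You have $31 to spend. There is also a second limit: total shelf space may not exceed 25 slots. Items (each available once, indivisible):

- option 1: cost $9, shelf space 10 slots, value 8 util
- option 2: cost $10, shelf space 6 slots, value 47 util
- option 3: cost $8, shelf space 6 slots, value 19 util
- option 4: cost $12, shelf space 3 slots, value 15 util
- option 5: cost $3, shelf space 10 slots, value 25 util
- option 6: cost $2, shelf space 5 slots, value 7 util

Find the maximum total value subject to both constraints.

94 util

Feasible sets respecting both limits:
- option 2+option 4+option 5+option 6: cost 27, shelf space 24, value 94
- option 2+option 3+option 5: cost 21, shelf space 22, value 91
- option 2+option 4+option 5: cost 25, shelf space 19, value 87
- option 2+option 3+option 4: cost 30, shelf space 15, value 81
Best: 94 util.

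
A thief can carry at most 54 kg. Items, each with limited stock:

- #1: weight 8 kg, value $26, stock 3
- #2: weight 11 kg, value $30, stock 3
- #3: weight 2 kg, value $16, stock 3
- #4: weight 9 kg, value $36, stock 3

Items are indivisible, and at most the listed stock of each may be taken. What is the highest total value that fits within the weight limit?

$212

Top feasible selections:
- 1×#1 + 1×#2 + 3×#3 + 3×#4: weight 52, value 212
- 2×#1 + 3×#3 + 3×#4: weight 49, value 208
Best: $212.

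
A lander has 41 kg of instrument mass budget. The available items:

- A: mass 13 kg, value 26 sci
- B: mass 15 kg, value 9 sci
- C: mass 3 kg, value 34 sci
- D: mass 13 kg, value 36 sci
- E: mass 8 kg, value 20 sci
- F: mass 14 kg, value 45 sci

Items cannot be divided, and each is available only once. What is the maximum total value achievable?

135 sci

Check high-value combinations within 41 kg:
- C+D+E+F: mass 3+13+8+14=38, value 34+36+20+45=135
- A+C+E+F: mass 13+3+8+14=38, value 26+34+20+45=125
- A+C+D+E: mass 13+3+13+8=37, value 26+34+36+20=116
- C+D+F: mass 3+13+14=30, value 34+36+45=115
Best: 135 sci.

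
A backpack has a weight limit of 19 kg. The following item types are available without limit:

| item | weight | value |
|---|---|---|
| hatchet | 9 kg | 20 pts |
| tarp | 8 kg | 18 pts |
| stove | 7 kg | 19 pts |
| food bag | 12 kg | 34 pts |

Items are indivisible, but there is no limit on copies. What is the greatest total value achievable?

53 pts

Best value-per-unit is food bag at 34/12; filling with it alone gives 1×34 = 34.
Optimal mix: 1×stove + 1×food bag → weight 19, value 53.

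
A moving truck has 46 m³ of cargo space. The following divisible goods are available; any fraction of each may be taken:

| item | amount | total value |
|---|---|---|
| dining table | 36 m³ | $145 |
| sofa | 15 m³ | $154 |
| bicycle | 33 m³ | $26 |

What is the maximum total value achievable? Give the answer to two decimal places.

278.86

Take in order of value per unit:
- sofa (154/15 per unit): all 15 → value 154, running total 154.00
- dining table (145/36 per unit): 31 of 36 → value 31×145/36 = 124.8611, running total 278.86
Total 278.86.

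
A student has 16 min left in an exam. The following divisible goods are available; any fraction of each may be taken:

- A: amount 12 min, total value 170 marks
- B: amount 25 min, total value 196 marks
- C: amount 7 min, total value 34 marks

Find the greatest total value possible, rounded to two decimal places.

201.36

Take in order of value per unit:
- A (170/12 per unit): all 12 → value 170, running total 170.00
- B (196/25 per unit): 4 of 25 → value 4×196/25 = 31.3600, running total 201.36
Total 201.36.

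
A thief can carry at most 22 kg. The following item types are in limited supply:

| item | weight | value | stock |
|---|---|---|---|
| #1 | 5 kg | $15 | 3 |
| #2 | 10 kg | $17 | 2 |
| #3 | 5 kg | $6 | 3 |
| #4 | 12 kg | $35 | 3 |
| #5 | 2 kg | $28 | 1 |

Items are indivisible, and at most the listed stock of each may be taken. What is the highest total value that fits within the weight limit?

Top feasible selections:
- 3×#1 + 1×#3 + 1×#5: weight 22, value 79
- 1×#1 + 1×#4 + 1×#5: weight 19, value 78
- 2×#1 + 1×#2 + 1×#5: weight 22, value 75
- 3×#1 + 1×#5: weight 17, value 73
Best: $79.

$79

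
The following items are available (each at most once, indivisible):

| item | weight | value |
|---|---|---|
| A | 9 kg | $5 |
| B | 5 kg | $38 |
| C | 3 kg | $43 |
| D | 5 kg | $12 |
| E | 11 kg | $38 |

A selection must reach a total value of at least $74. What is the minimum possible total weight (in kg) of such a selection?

8

Subsets with value ≥ 74, sorted by total weight:
- B+C: weight 8, value 81
- B+C+D: weight 13, value 93
- C+E: weight 14, value 81
Minimum weight: 8 kg.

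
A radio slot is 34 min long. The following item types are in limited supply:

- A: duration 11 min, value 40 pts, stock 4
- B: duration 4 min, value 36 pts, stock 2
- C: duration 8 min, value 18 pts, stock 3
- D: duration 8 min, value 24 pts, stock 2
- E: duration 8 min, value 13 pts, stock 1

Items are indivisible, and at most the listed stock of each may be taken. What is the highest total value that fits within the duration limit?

Best selections within duration 34 and stock limits:
- 2×A + 2×B: duration 30, value 152
- 2×A + 1×B + 1×D: duration 34, value 140
- 2×B + 1×C + 2×D: duration 32, value 138
- 1×A + 2×B + 1×D: duration 27, value 136
Best: 152 pts.

152 pts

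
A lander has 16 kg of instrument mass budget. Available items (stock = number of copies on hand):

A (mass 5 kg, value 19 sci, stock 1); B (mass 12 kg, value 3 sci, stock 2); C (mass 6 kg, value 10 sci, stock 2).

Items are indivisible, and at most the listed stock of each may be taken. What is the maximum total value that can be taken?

Best selections within mass 16 and stock limits:
- 1×A + 1×C: mass 11, value 29
- 2×C: mass 12, value 20
- 1×A: mass 5, value 19
Best: 29 sci.

29 sci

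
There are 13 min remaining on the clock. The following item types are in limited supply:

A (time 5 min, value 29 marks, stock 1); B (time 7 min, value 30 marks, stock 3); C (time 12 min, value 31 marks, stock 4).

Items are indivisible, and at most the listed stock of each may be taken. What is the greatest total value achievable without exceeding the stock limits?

59 marks

Top feasible selections:
- 1×A + 1×B: time 12, value 59
- 1×C: time 12, value 31
Best: 59 marks.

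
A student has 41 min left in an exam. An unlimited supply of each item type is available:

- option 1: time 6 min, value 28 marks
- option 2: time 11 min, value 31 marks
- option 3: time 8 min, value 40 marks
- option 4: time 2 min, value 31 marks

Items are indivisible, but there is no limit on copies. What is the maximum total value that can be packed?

Best value-per-unit is option 4 at 31/2, and filling with it alone uses time 20×2=40. No mix of the others beats 20×31 = 620.

620 marks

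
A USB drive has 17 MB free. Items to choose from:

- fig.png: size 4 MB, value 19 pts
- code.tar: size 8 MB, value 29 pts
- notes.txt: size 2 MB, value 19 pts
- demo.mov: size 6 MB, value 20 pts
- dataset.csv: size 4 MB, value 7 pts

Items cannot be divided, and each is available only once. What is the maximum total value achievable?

68 pts

Check high-value combinations within 17 MB:
- code.tar+notes.txt+demo.mov: size 8+2+6=16, value 29+19+20=68
- fig.png+code.tar+notes.txt: size 4+8+2=14, value 19+29+19=67
- fig.png+notes.txt+demo.mov+dataset.csv: size 4+2+6+4=16, value 19+19+20+7=65
Best: 68 pts.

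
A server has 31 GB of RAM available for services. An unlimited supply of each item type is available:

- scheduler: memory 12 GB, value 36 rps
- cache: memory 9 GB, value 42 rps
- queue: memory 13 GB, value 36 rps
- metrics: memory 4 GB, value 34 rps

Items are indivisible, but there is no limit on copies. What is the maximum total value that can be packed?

Best value-per-unit is metrics at 34/4, and filling with it alone uses memory 7×4=28. No mix of the others beats 7×34 = 238.

238 rps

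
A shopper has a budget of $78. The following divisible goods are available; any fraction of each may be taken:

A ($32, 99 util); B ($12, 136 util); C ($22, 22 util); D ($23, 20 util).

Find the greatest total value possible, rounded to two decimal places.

Take in order of value per unit:
- B (136/12 per unit): all 12 → value 136, running total 136.00
- A (99/32 per unit): all 32 → value 99, running total 235.00
- C (22/22 per unit): all 22 → value 22, running total 257.00
- D (20/23 per unit): 12 of 23 → value 12×20/23 = 10.4348, running total 267.43
Total 267.43.

267.43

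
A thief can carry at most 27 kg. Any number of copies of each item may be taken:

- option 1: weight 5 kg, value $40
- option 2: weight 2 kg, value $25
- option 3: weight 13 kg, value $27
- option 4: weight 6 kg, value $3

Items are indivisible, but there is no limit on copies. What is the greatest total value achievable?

Best value-per-unit is option 2 at 25/2, and filling with it alone uses weight 13×2=26. No mix of the others beats 13×25 = 325.

$325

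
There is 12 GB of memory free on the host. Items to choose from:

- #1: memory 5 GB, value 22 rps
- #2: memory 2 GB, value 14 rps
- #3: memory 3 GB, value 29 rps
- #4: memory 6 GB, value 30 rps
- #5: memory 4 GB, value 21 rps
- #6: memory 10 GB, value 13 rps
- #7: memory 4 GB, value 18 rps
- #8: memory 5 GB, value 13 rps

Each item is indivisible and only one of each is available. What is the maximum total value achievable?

Check high-value combinations within 12 GB:
- #2+#3+#4: memory 2+3+6=11, value 14+29+30=73
- #1+#3+#5: memory 5+3+4=12, value 22+29+21=72
- #1+#3+#7: memory 5+3+4=12, value 22+29+18=69
- #3+#5+#7: memory 3+4+4=11, value 29+21+18=68
- #1+#2+#3: memory 5+2+3=10, value 22+14+29=65
Best: 73 rps.

73 rps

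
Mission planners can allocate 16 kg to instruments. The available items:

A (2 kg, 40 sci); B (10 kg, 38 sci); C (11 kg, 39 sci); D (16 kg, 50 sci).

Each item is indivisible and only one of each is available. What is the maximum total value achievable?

This is a 0/1 knapsack; check combinations near the capacity.
- A+C: mass 2+11=13, value 40+39=79
- A+B: mass 2+10=12, value 40+38=78
- D: mass 16, value 50
- A: mass 2, value 40
- C: mass 11, value 39
Best: 79 sci.

79 sci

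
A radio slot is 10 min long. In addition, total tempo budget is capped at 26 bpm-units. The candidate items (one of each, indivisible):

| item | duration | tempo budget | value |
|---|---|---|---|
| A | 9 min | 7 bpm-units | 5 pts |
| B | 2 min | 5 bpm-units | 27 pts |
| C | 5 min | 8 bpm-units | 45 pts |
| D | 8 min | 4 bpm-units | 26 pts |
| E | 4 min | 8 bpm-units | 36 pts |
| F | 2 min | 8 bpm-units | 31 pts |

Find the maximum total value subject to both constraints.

Feasible sets respecting both limits:
- B+C+F: duration 9, tempo budget 21, value 103
- B+E+F: duration 8, tempo budget 21, value 94
- C+E: duration 9, tempo budget 16, value 81
Best: 103 pts.

103 pts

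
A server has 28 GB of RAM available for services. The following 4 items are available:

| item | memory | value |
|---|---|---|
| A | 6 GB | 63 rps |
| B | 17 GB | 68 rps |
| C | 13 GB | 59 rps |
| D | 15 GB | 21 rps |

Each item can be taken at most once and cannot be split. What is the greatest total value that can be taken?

131 rps

Check high-value combinations within 28 GB:
- A+B: memory 6+17=23, value 63+68=131
- A+C: memory 6+13=19, value 63+59=122
- A+D: memory 6+15=21, value 63+21=84
- C+D: memory 13+15=28, value 59+21=80
- B: memory 17, value 68
Best: 131 rps.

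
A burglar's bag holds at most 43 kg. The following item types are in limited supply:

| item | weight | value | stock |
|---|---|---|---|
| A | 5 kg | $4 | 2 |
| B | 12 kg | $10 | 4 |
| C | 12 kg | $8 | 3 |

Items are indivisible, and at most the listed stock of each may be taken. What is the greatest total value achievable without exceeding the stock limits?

Top feasible selections:
- 1×A + 3×B: weight 41, value 34
- 1×A + 2×B + 1×C: weight 41, value 32
- 3×B: weight 36, value 30
Best: $34.

$34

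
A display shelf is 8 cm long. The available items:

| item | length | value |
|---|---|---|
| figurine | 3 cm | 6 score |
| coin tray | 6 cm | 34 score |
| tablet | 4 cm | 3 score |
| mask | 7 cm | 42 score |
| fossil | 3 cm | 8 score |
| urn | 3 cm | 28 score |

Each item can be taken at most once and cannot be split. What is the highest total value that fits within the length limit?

Check high-value combinations within 8 cm:
- mask: length 7, value 42
- fossil+urn: length 3+3=6, value 8+28=36
- coin tray: length 6, value 34
- figurine+urn: length 3+3=6, value 6+28=34
Best: 42 score.

42 score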